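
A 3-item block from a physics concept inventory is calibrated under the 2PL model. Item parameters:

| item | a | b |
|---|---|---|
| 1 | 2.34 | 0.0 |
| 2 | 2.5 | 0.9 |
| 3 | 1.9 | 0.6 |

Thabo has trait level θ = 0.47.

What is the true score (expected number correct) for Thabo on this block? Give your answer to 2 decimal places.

1.44

P(θ) = 1 / (1 + exp(−a(θ − b)))
P_1 = 1/(1+e^{-1.0998}) = 0.7502
P_2 = 1/(1+e^{1.0750}) = 0.2545
P_3 = 1/(1+e^{0.2470}) = 0.4386
E[score] = 0.7502 + 0.2545 + 0.4386 = 1.4432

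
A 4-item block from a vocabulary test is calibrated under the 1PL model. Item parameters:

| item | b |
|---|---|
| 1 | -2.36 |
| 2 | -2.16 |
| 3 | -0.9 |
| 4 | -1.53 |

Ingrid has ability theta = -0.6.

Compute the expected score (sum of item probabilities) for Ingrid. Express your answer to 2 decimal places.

2.97

P(theta) = 1 / (1 + exp(−(theta − b)))
P_1 = 1/(1+e^{-1.7600}) = 0.8532
P_2 = 1/(1+e^{-1.5600}) = 0.8264
P_3 = 1/(1+e^{-0.3000}) = 0.5744
P_4 = 1/(1+e^{-0.9300}) = 0.7171
E[score] = 0.8532 + 0.8264 + 0.5744 + 0.7171 = 2.9711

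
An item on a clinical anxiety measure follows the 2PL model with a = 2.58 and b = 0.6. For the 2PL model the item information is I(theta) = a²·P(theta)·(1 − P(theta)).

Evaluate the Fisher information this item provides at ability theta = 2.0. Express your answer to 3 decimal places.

0.170

P = 1/(1+e^{-3.6120}) = 0.9737
P(1−P) = 0.9737 × 0.0263 = 0.0256
I = a² × P(1−P) = 2.58² × 0.0256 = 0.17038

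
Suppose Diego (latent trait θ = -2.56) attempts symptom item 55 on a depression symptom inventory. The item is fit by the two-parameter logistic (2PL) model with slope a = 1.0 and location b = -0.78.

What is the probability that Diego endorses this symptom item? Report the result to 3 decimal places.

0.144

P(θ) = 1 / (1 + exp(−a(θ − b)))
Exponent: 1.0 × (-2.56 − (-0.78)) = -1.7800
1/(1 + e^{1.7800}) = 0.1443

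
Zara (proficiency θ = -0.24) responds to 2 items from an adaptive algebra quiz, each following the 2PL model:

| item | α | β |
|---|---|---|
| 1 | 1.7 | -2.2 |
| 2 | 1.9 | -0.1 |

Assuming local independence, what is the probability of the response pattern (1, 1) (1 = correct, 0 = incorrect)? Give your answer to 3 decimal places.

P(θ) = 1 / (1 + exp(−α(θ − β)))
P_1 = 1/(1+e^{-3.3320}) = 0.9655
P_2 = 1/(1+e^{0.2660}) = 0.4339
L = P_1 × P_2 = 0.9655 × 0.4339 = 0.41892

0.419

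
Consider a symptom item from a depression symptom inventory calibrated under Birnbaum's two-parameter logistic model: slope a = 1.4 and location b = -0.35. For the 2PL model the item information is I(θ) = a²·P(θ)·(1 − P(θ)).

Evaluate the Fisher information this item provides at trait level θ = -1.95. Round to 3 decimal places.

0.170

P = 1/(1+e^{2.2400}) = 0.0962
P(1−P) = 0.0962 × 0.9038 = 0.0870
I = a² × P(1−P) = 1.4² × 0.0870 = 0.17044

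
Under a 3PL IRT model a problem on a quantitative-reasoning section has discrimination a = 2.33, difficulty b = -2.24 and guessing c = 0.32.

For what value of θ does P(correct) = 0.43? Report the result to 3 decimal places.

P(θ) = c + (1 − c) · 1 / (1 + exp(−a(θ − b)))
Remove guessing floor: (0.43 − 0.32)/(1 − 0.32) = 0.1618
logit = ln(0.1618/0.8382) = -1.6452
θ = b + logit/(a) = -2.24 + (-1.6452)/2.3300 = -2.9461

-2.946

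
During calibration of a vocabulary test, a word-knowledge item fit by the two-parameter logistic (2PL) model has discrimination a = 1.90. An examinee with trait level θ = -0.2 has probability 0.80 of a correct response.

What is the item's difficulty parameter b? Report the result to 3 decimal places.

P(θ) = 1 / (1 + exp(−a(θ − b)))
logit(0.80) = ln(0.80/0.20) = 1.3863
b = θ − logit/(a) = -0.2 − 1.3863/1.9000 = -0.9296

-0.930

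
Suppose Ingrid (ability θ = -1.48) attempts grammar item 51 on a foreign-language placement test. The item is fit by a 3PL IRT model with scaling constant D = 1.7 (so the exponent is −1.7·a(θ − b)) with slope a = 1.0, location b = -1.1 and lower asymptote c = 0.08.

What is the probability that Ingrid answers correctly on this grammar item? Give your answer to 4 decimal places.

P(θ) = c + (1 − c) · 1 / (1 + exp(−D·a(θ − b)))
Exponent: 1.7 × 1.0 × (-1.48 − (-1.1)) = -0.6460
1/(1 + e^{0.6460}) = 0.3439
P = 0.08 + 0.92 × 0.3439 = 0.3964

0.3964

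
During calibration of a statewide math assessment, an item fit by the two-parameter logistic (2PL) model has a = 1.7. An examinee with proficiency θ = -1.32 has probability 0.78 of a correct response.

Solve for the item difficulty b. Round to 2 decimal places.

P(θ) = 1 / (1 + exp(−a(θ − b)))
logit(0.78) = ln(0.78/0.22) = 1.2657
b = θ − logit/(a) = -1.32 − 1.2657/1.7000 = -2.0645

-2.06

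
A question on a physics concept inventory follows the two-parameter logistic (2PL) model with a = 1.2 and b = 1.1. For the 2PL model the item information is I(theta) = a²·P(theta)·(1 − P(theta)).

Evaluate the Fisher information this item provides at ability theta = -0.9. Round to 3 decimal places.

0.110

P = 1/(1+e^{2.4000}) = 0.0832
P(1−P) = 0.0832 × 0.9168 = 0.0763
I = a² × P(1−P) = 1.2² × 0.0763 = 0.10981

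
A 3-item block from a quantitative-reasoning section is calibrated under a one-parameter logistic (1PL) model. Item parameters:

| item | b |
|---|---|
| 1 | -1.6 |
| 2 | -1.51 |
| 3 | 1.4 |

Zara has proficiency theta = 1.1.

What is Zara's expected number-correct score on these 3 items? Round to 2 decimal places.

P(theta) = 1 / (1 + exp(−(theta − b)))
P_1 = 1/(1+e^{-2.7000}) = 0.9370
P_2 = 1/(1+e^{-2.6100}) = 0.9315
P_3 = 1/(1+e^{0.3000}) = 0.4256
E[score] = 0.9370 + 0.9315 + 0.4256 = 2.2941

2.29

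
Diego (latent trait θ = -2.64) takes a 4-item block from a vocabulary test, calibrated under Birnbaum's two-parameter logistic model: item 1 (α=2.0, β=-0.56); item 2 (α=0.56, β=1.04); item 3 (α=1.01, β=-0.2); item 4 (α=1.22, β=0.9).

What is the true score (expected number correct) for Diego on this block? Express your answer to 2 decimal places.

P(θ) = 1 / (1 + exp(−α(θ − β)))
P_1 = 1/(1+e^{4.1600}) = 0.0154
P_2 = 1/(1+e^{2.0608}) = 0.1130
P_3 = 1/(1+e^{2.4644}) = 0.0784
P_4 = 1/(1+e^{4.3188}) = 0.0131
E[score] = 0.0154 + 0.1130 + 0.0784 + 0.0131 = 0.2199

0.22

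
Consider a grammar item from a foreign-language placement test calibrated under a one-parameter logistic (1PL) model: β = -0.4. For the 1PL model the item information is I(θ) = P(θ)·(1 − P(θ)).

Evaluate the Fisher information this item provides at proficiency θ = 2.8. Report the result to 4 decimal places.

0.0376

P = 1/(1+e^{-3.2000}) = 0.9608
P(1−P) = 0.9608 × 0.0392 = 0.0376
I = P(1−P) = 0.03763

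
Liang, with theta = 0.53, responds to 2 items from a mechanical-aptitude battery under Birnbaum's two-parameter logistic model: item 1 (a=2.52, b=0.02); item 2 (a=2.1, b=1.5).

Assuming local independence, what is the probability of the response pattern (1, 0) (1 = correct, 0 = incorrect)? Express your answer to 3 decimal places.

P(theta) = 1 / (1 + exp(−a(theta − b)))
P_1 = 1/(1+e^{-1.2852}) = 0.7833
P_2 = 1/(1+e^{2.0370}) = 0.1154
L = P_1 × (1−P_2) = 0.7833 × 0.8846 = 0.69296

0.693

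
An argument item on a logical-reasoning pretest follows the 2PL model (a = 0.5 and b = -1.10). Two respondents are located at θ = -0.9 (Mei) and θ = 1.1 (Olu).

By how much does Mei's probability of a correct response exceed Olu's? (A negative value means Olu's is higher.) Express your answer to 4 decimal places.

-0.2253

P(θ) = 1 / (1 + exp(−a(θ − b)))
P(Mei) = 0.5250  [exponent 0.1000]
P(Olu) = 0.7503  [exponent 1.1000]
Difference = 0.5250 − 0.7503 = -0.2253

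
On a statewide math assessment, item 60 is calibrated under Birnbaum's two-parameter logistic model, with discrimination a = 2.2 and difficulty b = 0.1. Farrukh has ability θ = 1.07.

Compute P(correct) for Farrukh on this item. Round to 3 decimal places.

0.894

P(θ) = 1 / (1 + exp(−a(θ − b)))
Exponent: 2.2 × (1.07 − 0.1) = 2.1340
1/(1 + e^{-2.1340}) = 0.8942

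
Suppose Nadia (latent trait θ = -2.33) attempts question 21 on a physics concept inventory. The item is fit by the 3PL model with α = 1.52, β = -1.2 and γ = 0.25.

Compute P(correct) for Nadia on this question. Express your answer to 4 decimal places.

P(θ) = γ + (1 − γ) · 1 / (1 + exp(−α(θ − β)))
Exponent: 1.52 × (-2.33 − (-1.2)) = -1.7176
1/(1 + e^{1.7176}) = 0.1522
P = 0.25 + 0.75 × 0.1522 = 0.3641

0.3641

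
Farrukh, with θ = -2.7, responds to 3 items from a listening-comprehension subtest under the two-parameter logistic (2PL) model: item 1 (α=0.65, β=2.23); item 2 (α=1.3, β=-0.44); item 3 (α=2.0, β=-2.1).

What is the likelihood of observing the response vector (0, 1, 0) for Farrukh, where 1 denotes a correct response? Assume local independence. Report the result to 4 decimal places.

0.0372

P(θ) = 1 / (1 + exp(−α(θ − β)))
P_1 = 1/(1+e^{3.2045}) = 0.0390
P_2 = 1/(1+e^{2.9380}) = 0.0503
P_3 = 1/(1+e^{1.2000}) = 0.2315
L = (1−P_1) × P_2 × (1−P_3) = 0.9610 × 0.0503 × 0.7685 = 0.03715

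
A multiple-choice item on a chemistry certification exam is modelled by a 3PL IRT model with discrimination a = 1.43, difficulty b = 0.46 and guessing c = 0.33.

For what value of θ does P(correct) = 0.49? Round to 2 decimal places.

-0.35

P(θ) = c + (1 − c) · 1 / (1 + exp(−a(θ − b)))
Remove guessing floor: (0.49 − 0.33)/(1 − 0.33) = 0.2388
logit = ln(0.2388/0.7612) = -1.1592
θ = b + logit/(a) = 0.46 + (-1.1592)/1.4300 = -0.3507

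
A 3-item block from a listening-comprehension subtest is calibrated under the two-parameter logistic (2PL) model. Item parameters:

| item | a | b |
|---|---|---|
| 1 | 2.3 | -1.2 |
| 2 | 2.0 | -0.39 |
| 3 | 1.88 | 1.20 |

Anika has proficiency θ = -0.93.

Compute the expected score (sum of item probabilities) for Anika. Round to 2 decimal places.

P(θ) = 1 / (1 + exp(−a(θ − b)))
P_1 = 1/(1+e^{-0.6210}) = 0.6504
P_2 = 1/(1+e^{1.0800}) = 0.2535
P_3 = 1/(1+e^{4.0044}) = 0.0179
E[score] = 0.6504 + 0.2535 + 0.0179 = 0.9219

0.92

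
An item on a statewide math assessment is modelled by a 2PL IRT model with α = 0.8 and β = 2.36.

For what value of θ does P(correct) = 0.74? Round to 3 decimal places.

3.667

P(θ) = 1 / (1 + exp(−α(θ − β)))
logit = ln(0.7400/0.2600) = 1.0460
θ = β + logit/(α) = 2.36 + 1.0460/0.8000 = 3.6675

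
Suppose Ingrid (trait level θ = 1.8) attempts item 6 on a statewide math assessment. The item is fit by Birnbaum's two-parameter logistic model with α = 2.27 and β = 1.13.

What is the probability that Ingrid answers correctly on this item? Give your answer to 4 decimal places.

0.8207

P(θ) = 1 / (1 + exp(−α(θ − β)))
Exponent: 2.27 × (1.8 − 1.13) = 1.5209
1/(1 + e^{-1.5209}) = 0.8207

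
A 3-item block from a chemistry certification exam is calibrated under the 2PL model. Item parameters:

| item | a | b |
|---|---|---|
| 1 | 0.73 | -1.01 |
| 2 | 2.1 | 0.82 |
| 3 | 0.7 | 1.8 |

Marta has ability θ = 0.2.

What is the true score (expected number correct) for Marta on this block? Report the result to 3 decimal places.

P(θ) = 1 / (1 + exp(−a(θ − b)))
P_1 = 1/(1+e^{-0.8833}) = 0.7075
P_2 = 1/(1+e^{1.3020}) = 0.2138
P_3 = 1/(1+e^{1.1200}) = 0.2460
E[score] = 0.7075 + 0.2138 + 0.2460 = 1.1673

1.167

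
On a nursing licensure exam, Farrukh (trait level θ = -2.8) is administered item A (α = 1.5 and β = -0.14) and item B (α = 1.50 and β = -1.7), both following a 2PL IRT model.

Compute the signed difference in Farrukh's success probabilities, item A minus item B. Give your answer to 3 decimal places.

P(θ) = 1 / (1 + exp(−α(θ − β)))
P_A = 0.0182
P_B = 0.1611
P_A − P_B = -0.1429

-0.143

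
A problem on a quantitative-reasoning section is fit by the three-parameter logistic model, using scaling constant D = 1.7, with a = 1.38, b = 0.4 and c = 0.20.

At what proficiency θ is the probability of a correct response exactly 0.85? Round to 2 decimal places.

1.03

P(θ) = c + (1 − c) · 1 / (1 + exp(−D·a(θ − b)))
Remove guessing floor: (0.85 − 0.20)/(1 − 0.20) = 0.8125
logit = ln(0.8125/0.1875) = 1.4663
θ = b + logit/(1.7·a) = 0.4 + 1.4663/2.3460 = 1.0250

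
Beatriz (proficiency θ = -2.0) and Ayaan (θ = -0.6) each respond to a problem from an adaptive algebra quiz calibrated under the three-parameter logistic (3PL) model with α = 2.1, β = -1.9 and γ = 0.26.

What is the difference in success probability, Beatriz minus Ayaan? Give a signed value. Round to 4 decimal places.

P(θ) = γ + (1 − γ) · 1 / (1 + exp(−α(θ − β)))
P(Beatriz) = 0.5913  [exponent -0.2100]
P(Ayaan) = 0.9547  [exponent 2.7300]
Difference = 0.5913 − 0.9547 = -0.3634

-0.3634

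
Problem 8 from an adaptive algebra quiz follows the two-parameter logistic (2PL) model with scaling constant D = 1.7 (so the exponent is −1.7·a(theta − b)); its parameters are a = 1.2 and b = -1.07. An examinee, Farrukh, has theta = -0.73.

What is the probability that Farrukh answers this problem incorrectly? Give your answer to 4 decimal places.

0.3332

P(theta) = 1 / (1 + exp(−D·a(theta − b)))
Exponent: 1.7 × 1.2 × (-0.73 − (-1.07)) = 0.6936
1/(1 + e^{-0.6936}) = 0.6668
P = 0.6668
P(incorrect) = 1 − 0.6668 = 0.3332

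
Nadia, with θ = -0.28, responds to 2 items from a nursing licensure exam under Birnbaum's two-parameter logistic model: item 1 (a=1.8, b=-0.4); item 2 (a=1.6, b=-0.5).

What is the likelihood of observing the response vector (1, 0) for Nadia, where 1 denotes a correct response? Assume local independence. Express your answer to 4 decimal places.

0.2287

P(θ) = 1 / (1 + exp(−a(θ − b)))
P_1 = 1/(1+e^{-0.2160}) = 0.5538
P_2 = 1/(1+e^{-0.3520}) = 0.5871
L = P_1 × (1−P_2) = 0.5538 × 0.4129 = 0.22866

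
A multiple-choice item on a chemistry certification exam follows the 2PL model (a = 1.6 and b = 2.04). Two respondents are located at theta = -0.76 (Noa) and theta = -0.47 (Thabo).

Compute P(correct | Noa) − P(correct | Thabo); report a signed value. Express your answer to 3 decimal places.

P(theta) = 1 / (1 + exp(−a(theta − b)))
P(Noa) = 0.0112  [exponent -4.4800]
P(Thabo) = 0.0177  [exponent -4.0160]
Difference = 0.0112 − 0.0177 = -0.0065

-0.006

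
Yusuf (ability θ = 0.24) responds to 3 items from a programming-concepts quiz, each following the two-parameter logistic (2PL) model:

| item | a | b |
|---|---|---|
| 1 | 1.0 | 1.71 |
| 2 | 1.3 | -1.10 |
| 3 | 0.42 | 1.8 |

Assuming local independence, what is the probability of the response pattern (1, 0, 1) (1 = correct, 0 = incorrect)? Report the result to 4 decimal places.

0.0095

P(θ) = 1 / (1 + exp(−a(θ − b)))
P_1 = 1/(1+e^{1.4700}) = 0.1869
P_2 = 1/(1+e^{-1.7420}) = 0.8509
P_3 = 1/(1+e^{0.6552}) = 0.3418
L = P_1 × (1−P_2) × P_3 = 0.1869 × 0.1491 × 0.3418 = 0.00952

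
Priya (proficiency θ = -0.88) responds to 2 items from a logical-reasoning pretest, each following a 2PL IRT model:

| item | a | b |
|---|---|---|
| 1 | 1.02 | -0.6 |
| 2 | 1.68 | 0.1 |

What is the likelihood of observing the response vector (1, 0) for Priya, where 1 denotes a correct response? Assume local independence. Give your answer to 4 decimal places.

0.3597

P(θ) = 1 / (1 + exp(−a(θ − b)))
P_1 = 1/(1+e^{0.2856}) = 0.4291
P_2 = 1/(1+e^{1.6464}) = 0.1616
L = P_1 × (1−P_2) = 0.4291 × 0.8384 = 0.35974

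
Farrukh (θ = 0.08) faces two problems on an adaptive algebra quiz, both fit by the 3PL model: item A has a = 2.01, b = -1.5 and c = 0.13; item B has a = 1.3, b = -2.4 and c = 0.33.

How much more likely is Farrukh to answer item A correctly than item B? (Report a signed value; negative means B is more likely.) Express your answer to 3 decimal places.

-0.009

P(θ) = c + (1 − c) · 1 / (1 + exp(−a(θ − b)))
P_A = 0.9651
P_B = 0.9744
P_A − P_B = -0.0092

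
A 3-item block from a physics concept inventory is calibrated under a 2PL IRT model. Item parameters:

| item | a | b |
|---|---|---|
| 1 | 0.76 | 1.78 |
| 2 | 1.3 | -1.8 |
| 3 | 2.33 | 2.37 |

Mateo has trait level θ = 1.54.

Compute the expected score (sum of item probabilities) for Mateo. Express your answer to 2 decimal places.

P(θ) = 1 / (1 + exp(−a(θ − b)))
P_1 = 1/(1+e^{0.1824}) = 0.4545
P_2 = 1/(1+e^{-4.3420}) = 0.9872
P_3 = 1/(1+e^{1.9339}) = 0.1263
E[score] = 0.4545 + 0.9872 + 0.1263 = 1.5680

1.57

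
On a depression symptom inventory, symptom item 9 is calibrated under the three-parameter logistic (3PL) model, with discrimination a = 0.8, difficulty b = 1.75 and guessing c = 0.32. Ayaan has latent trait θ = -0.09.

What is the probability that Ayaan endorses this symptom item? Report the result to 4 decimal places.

0.4469

P(θ) = c + (1 − c) · 1 / (1 + exp(−a(θ − b)))
Exponent: 0.8 × (-0.09 − 1.75) = -1.4720
1/(1 + e^{1.4720}) = 0.1866
P = 0.32 + 0.68 × 0.1866 = 0.4469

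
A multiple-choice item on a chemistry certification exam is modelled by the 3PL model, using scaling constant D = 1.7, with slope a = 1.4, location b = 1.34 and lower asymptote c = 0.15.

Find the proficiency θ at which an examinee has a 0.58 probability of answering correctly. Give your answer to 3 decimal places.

1.350

P(θ) = c + (1 − c) · 1 / (1 + exp(−D·a(θ − b)))
Remove guessing floor: (0.58 − 0.15)/(1 − 0.15) = 0.5059
logit = ln(0.5059/0.4941) = 0.0235
θ = b + logit/(1.7·a) = 1.34 + 0.0235/2.3800 = 1.3499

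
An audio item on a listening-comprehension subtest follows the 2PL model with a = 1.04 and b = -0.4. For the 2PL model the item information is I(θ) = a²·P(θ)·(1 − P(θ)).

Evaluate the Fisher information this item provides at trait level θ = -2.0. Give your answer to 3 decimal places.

0.145

P = 1/(1+e^{1.6640}) = 0.1592
P(1−P) = 0.1592 × 0.8408 = 0.1339
I = a² × P(1−P) = 1.04² × 0.1339 = 0.14480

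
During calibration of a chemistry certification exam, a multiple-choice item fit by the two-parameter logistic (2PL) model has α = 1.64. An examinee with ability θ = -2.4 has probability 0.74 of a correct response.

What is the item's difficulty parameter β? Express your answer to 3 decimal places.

P(θ) = 1 / (1 + exp(−α(θ − β)))
logit(0.74) = ln(0.74/0.26) = 1.0460
β = θ − logit/(α) = -2.4 − 1.0460/1.6400 = -3.0378

-3.038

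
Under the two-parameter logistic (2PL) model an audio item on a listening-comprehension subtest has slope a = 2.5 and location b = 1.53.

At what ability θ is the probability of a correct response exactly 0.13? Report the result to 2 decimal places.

0.77

P(θ) = 1 / (1 + exp(−a(θ − b)))
logit = ln(0.1300/0.8700) = -1.9010
θ = b + logit/(a) = 1.53 + (-1.9010)/2.5000 = 0.7696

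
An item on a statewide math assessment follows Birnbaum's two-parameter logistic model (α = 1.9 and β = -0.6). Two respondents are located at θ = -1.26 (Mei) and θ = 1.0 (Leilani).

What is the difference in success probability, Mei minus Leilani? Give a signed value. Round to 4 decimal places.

P(θ) = 1 / (1 + exp(−α(θ − β)))
P(Mei) = 0.2220  [exponent -1.2540]
P(Leilani) = 0.9543  [exponent 3.0400]
Difference = 0.2220 − 0.9543 = -0.7323

-0.7323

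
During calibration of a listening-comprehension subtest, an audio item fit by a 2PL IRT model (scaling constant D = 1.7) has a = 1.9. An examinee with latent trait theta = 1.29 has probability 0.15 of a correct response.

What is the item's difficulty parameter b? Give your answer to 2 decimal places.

P(theta) = 1 / (1 + exp(−D·a(theta − b)))
logit(0.15) = ln(0.15/0.85) = -1.7346
b = theta − logit/(1.7·a) = 1.29 − (-1.7346)/3.2300 = 1.8270

1.83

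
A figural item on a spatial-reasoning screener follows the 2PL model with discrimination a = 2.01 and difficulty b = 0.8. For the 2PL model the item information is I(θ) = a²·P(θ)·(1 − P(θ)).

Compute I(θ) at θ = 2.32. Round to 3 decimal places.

0.174

P = 1/(1+e^{-3.0552}) = 0.9550
P(1−P) = 0.9550 × 0.0450 = 0.0430
I = a² × P(1−P) = 2.01² × 0.0430 = 0.17360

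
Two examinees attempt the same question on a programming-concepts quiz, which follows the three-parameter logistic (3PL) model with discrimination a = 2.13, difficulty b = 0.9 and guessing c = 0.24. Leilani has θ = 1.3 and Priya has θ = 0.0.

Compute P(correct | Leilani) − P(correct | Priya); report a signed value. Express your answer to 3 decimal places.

P(θ) = c + (1 − c) · 1 / (1 + exp(−a(θ − b)))
P(Leilani) = 0.7727  [exponent 0.8520]
P(Priya) = 0.3374  [exponent -1.9170]
Difference = 0.7727 − 0.3374 = 0.4353

0.435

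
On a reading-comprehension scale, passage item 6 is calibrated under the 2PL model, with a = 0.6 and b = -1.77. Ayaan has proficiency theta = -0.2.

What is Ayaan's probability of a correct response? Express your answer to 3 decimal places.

0.720

P(theta) = 1 / (1 + exp(−a(theta − b)))
Exponent: 0.6 × (-0.2 − (-1.77)) = 0.9420
1/(1 + e^{-0.9420}) = 0.7195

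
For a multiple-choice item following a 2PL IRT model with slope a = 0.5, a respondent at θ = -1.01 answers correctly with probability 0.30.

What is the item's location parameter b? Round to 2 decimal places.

P(θ) = 1 / (1 + exp(−a(θ − b)))
logit(0.30) = ln(0.30/0.70) = -0.8473
b = θ − logit/(a) = -1.01 − (-0.8473)/0.5000 = 0.6846

0.68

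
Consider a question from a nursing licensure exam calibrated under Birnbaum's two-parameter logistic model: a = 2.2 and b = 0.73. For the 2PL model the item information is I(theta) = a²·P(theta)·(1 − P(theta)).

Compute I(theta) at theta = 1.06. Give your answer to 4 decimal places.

1.0636

P = 1/(1+e^{-0.7260}) = 0.6739
P(1−P) = 0.6739 × 0.3261 = 0.2197
I = a² × P(1−P) = 2.2² × 0.2197 = 1.06359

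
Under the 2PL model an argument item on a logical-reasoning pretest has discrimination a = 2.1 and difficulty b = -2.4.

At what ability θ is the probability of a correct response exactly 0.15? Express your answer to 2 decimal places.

P(θ) = 1 / (1 + exp(−a(θ − b)))
logit = ln(0.1500/0.8500) = -1.7346
θ = b + logit/(a) = -2.4 + (-1.7346)/2.1000 = -3.2260

-3.23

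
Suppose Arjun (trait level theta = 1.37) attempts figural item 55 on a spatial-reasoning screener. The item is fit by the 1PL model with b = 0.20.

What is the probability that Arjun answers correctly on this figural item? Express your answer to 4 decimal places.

P(theta) = 1 / (1 + exp(−(theta − b)))
Exponent: (1.37 − 0.20) = 1.1700
1/(1 + e^{-1.1700}) = 0.7631
P = 0.7631

0.7631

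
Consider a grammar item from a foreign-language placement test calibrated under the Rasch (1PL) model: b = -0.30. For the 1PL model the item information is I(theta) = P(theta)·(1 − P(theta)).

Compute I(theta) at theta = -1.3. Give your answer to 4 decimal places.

P = 1/(1+e^{1.0000}) = 0.2689
P(1−P) = 0.2689 × 0.7311 = 0.1966
I = P(1−P) = 0.19661

0.1966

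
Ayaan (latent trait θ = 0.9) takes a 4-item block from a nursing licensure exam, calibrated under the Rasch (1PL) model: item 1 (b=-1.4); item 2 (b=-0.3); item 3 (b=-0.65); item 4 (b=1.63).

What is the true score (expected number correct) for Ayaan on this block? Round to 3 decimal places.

2.828

P(θ) = 1 / (1 + exp(−(θ − b)))
P_1 = 1/(1+e^{-2.3000}) = 0.9089
P_2 = 1/(1+e^{-1.2000}) = 0.7685
P_3 = 1/(1+e^{-1.5500}) = 0.8249
P_4 = 1/(1+e^{0.7300}) = 0.3252
E[score] = 0.9089 + 0.7685 + 0.8249 + 0.3252 = 2.8275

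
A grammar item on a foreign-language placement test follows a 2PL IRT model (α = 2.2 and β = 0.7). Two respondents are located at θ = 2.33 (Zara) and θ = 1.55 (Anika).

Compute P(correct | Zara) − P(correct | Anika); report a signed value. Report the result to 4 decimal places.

0.1066

P(θ) = 1 / (1 + exp(−α(θ − β)))
P(Zara) = 0.9730  [exponent 3.5860]
P(Anika) = 0.8665  [exponent 1.8700]
Difference = 0.9730 − 0.8665 = 0.1066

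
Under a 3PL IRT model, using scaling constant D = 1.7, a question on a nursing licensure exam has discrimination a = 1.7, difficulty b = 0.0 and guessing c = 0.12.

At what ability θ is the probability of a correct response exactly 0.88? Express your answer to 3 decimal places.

P(θ) = c + (1 − c) · 1 / (1 + exp(−D·a(θ − b)))
Remove guessing floor: (0.88 − 0.12)/(1 − 0.12) = 0.8636
logit = ln(0.8636/0.1364) = 1.8458
θ = b + logit/(1.7·a) = 0.0 + 1.8458/2.8900 = 0.6387

0.639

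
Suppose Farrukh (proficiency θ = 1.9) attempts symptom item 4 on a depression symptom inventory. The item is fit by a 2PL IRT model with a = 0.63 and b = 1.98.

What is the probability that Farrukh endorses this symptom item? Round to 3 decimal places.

P(θ) = 1 / (1 + exp(−a(θ − b)))
Exponent: 0.63 × (1.9 − 1.98) = -0.0504
1/(1 + e^{0.0504}) = 0.4874

0.487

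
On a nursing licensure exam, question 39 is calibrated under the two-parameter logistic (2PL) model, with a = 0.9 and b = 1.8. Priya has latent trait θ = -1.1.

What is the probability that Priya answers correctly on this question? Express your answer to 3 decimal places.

P(θ) = 1 / (1 + exp(−a(θ − b)))
Exponent: 0.9 × (-1.1 − 1.8) = -2.6100
1/(1 + e^{2.6100}) = 0.0685

0.068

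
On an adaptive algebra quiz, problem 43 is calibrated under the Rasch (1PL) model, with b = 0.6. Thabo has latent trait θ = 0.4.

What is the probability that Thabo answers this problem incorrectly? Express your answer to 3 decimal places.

0.550

P(θ) = 1 / (1 + exp(−(θ − b)))
Exponent: (0.4 − 0.6) = -0.2000
1/(1 + e^{0.2000}) = 0.4502
P = 0.4502
P(incorrect) = 1 − 0.4502 = 0.5498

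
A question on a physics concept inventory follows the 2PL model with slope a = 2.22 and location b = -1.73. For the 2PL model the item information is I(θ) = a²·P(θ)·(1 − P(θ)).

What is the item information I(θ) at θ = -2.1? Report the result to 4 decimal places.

1.0456

P = 1/(1+e^{0.8214}) = 0.3055
P(1−P) = 0.3055 × 0.6945 = 0.2122
I = a² × P(1−P) = 2.22² × 0.2122 = 1.04559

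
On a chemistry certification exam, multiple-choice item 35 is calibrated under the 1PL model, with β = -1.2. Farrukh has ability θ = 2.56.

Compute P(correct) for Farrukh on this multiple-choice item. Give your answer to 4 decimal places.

0.9772

P(θ) = 1 / (1 + exp(−(θ − β)))
Exponent: (2.56 − (-1.2)) = 3.7600
1/(1 + e^{-3.7600}) = 0.9772
P = 0.9772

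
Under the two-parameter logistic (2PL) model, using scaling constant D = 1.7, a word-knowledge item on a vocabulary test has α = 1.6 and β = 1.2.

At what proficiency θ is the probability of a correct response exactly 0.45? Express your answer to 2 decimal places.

P(θ) = 1 / (1 + exp(−D·α(θ − β)))
logit = ln(0.4500/0.5500) = -0.2007
θ = β + logit/(1.7·α) = 1.2 + (-0.2007)/2.7200 = 1.1262

1.13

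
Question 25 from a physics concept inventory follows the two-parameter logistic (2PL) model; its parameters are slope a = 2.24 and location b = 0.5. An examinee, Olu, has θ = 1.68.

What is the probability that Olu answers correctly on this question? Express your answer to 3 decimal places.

P(θ) = 1 / (1 + exp(−a(θ − b)))
Exponent: 2.24 × (1.68 − 0.5) = 2.6432
1/(1 + e^{-2.6432}) = 0.9336

0.934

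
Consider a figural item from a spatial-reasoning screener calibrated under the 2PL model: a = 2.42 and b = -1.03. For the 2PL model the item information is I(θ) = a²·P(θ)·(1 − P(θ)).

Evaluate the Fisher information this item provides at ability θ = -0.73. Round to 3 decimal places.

P = 1/(1+e^{-0.7260}) = 0.6739
P(1−P) = 0.6739 × 0.3261 = 0.2197
I = a² × P(1−P) = 2.42² × 0.2197 = 1.28694

1.287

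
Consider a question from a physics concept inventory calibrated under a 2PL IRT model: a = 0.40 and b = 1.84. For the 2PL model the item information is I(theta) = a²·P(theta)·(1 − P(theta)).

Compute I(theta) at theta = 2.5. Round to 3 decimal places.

0.039

P = 1/(1+e^{-0.2640}) = 0.5656
P(1−P) = 0.5656 × 0.4344 = 0.2457
I = a² × P(1−P) = 0.40² × 0.2457 = 0.03931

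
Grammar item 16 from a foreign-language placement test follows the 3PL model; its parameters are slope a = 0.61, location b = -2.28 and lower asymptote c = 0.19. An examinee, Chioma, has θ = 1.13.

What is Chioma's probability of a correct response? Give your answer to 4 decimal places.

P(θ) = c + (1 − c) · 1 / (1 + exp(−a(θ − b)))
Exponent: 0.61 × (1.13 − (-2.28)) = 2.0801
1/(1 + e^{-2.0801}) = 0.8890
P = 0.19 + 0.81 × 0.8890 = 0.9101

0.9101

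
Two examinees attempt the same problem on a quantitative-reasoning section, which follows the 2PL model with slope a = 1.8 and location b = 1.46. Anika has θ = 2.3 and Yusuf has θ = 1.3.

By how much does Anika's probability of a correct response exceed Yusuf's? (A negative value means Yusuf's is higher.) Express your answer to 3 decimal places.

0.391

P(θ) = 1 / (1 + exp(−a(θ − b)))
P(Anika) = 0.8194  [exponent 1.5120]
P(Yusuf) = 0.4285  [exponent -0.2880]
Difference = 0.8194 − 0.4285 = 0.3909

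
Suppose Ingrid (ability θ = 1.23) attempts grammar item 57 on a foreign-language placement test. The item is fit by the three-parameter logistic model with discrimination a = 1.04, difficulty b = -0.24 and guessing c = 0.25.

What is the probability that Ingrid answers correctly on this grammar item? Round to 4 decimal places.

0.8664

P(θ) = c + (1 − c) · 1 / (1 + exp(−a(θ − b)))
Exponent: 1.04 × (1.23 − (-0.24)) = 1.5288
1/(1 + e^{-1.5288}) = 0.8218
P = 0.25 + 0.75 × 0.8218 = 0.8664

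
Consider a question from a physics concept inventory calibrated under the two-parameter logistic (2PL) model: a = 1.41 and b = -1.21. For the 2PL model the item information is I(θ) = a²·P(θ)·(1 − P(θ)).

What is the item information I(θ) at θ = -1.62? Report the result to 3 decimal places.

P = 1/(1+e^{0.5781}) = 0.3594
P(1−P) = 0.3594 × 0.6406 = 0.2302
I = a² × P(1−P) = 1.41² × 0.2302 = 0.45771

0.458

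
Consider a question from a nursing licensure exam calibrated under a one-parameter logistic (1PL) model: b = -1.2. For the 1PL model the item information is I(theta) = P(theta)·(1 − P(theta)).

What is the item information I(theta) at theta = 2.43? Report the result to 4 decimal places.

P = 1/(1+e^{-3.6300}) = 0.9742
P(1−P) = 0.9742 × 0.0258 = 0.0252
I = P(1−P) = 0.02516

0.0252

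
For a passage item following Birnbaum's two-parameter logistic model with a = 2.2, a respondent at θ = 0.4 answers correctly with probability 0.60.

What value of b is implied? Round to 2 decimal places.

0.22

P(θ) = 1 / (1 + exp(−a(θ − b)))
logit(0.60) = ln(0.60/0.40) = 0.4055
b = θ − logit/(a) = 0.4 − 0.4055/2.2000 = 0.2157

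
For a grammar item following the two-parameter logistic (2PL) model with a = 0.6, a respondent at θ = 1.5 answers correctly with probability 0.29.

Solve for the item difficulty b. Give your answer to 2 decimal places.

2.99

P(θ) = 1 / (1 + exp(−a(θ − b)))
logit(0.29) = ln(0.29/0.71) = -0.8954
b = θ − logit/(a) = 1.5 − (-0.8954)/0.6000 = 2.9923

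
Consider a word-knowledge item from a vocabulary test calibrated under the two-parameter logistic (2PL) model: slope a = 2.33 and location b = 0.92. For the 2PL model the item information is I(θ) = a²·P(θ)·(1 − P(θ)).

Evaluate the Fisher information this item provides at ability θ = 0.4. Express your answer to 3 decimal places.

P = 1/(1+e^{1.2116}) = 0.2294
P(1−P) = 0.2294 × 0.7706 = 0.1768
I = a² × P(1−P) = 2.33² × 0.1768 = 0.95975

0.960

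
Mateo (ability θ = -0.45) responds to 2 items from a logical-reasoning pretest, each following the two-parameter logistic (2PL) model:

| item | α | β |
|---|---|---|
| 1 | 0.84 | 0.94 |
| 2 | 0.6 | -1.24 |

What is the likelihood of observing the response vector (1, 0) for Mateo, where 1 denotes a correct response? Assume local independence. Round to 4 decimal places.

0.0910

P(θ) = 1 / (1 + exp(−α(θ − β)))
P_1 = 1/(1+e^{1.1676}) = 0.2373
P_2 = 1/(1+e^{-0.4740}) = 0.6163
L = P_1 × (1−P_2) = 0.2373 × 0.3837 = 0.09104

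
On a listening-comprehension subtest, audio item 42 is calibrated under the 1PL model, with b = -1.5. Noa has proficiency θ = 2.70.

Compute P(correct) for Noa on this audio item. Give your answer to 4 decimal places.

0.9852

P(θ) = 1 / (1 + exp(−(θ − b)))
Exponent: (2.70 − (-1.5)) = 4.2000
1/(1 + e^{-4.2000}) = 0.9852
P = 0.9852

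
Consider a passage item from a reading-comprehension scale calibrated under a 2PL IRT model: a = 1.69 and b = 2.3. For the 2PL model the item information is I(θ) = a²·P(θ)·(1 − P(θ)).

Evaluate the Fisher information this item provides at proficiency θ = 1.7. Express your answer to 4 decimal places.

0.5579

P = 1/(1+e^{1.0140}) = 0.2662
P(1−P) = 0.2662 × 0.7338 = 0.1953
I = a² × P(1−P) = 1.69² × 0.1953 = 0.55790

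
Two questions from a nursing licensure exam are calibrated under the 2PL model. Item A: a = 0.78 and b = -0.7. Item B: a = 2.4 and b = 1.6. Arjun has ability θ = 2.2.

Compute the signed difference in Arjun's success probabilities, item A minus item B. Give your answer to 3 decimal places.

P(θ) = 1 / (1 + exp(−a(θ − b)))
P_A = 0.9057
P_B = 0.8085
P_A − P_B = 0.0972

0.097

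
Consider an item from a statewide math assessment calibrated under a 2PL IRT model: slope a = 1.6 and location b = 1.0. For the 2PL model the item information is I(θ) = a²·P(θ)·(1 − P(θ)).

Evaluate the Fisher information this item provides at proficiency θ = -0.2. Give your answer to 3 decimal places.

0.285

P = 1/(1+e^{1.9200}) = 0.1279
P(1−P) = 0.1279 × 0.8721 = 0.1115
I = a² × P(1−P) = 1.6² × 0.1115 = 0.28547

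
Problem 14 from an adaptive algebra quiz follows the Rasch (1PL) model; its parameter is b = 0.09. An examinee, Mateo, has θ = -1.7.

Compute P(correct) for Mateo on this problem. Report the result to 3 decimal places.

P(θ) = 1 / (1 + exp(−(θ − b)))
Exponent: (-1.7 − 0.09) = -1.7900
1/(1 + e^{1.7900}) = 0.1431
P = 0.1431

0.143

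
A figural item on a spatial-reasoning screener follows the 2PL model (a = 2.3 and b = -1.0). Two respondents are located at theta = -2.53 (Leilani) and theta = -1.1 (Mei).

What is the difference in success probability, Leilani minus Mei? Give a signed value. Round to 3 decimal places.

-0.414

P(theta) = 1 / (1 + exp(−a(theta − b)))
P(Leilani) = 0.0288  [exponent -3.5190]
P(Mei) = 0.4428  [exponent -0.2300]
Difference = 0.0288 − 0.4428 = -0.4140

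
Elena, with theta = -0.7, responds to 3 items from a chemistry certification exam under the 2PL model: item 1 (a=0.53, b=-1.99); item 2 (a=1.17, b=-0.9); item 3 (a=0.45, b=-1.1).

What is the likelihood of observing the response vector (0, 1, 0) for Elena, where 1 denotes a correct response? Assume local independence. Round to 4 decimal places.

P(theta) = 1 / (1 + exp(−a(theta − b)))
P_1 = 1/(1+e^{-0.6837}) = 0.6646
P_2 = 1/(1+e^{-0.2340}) = 0.5582
P_3 = 1/(1+e^{-0.1800}) = 0.5449
L = (1−P_1) × P_2 × (1−P_3) = 0.3354 × 0.5582 × 0.4551 = 0.08522

0.0852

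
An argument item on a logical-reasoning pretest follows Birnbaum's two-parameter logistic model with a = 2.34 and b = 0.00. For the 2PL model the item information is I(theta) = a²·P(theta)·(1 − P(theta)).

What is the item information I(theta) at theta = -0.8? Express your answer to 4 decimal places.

P = 1/(1+e^{1.8720}) = 0.1333
P(1−P) = 0.1333 × 0.8667 = 0.1155
I = a² × P(1−P) = 2.34² × 0.1155 = 0.63264

0.6326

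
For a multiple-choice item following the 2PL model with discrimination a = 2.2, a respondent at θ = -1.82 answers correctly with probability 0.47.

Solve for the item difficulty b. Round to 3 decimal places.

-1.765

P(θ) = 1 / (1 + exp(−a(θ − b)))
logit(0.47) = ln(0.47/0.53) = -0.1201
b = θ − logit/(a) = -1.82 − (-0.1201)/2.2000 = -1.7654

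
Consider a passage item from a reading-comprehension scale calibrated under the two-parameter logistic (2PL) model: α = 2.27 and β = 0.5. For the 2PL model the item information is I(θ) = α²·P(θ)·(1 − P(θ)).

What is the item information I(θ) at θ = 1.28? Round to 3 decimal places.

P = 1/(1+e^{-1.7706}) = 0.8545
P(1−P) = 0.8545 × 0.1455 = 0.1243
I = α² × P(1−P) = 2.27² × 0.1243 = 0.64054

0.641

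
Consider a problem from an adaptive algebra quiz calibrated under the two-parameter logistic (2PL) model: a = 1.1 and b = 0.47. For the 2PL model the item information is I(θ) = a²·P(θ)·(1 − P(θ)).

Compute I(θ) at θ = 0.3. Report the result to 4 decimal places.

0.2999

P = 1/(1+e^{0.1870}) = 0.4534
P(1−P) = 0.4534 × 0.5466 = 0.2478
I = a² × P(1−P) = 1.1² × 0.2478 = 0.29987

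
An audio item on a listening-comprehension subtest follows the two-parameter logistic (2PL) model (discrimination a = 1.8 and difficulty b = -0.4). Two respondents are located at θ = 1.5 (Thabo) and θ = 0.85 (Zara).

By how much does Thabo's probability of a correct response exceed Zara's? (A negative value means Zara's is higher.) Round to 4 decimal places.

0.0637

P(θ) = 1 / (1 + exp(−a(θ − b)))
P(Thabo) = 0.9683  [exponent 3.4200]
P(Zara) = 0.9047  [exponent 2.2500]
Difference = 0.9683 − 0.9047 = 0.0637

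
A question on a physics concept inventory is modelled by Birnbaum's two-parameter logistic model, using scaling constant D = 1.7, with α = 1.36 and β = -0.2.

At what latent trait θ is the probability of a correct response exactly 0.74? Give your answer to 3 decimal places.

0.252

P(θ) = 1 / (1 + exp(−D·α(θ − β)))
logit = ln(0.7400/0.2600) = 1.0460
θ = β + logit/(1.7·α) = -0.2 + 1.0460/2.3120 = 0.2524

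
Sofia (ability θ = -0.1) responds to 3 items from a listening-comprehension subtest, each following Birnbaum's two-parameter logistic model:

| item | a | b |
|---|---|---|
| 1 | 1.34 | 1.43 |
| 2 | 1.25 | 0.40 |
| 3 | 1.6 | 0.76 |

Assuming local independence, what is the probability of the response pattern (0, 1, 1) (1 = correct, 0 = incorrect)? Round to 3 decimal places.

0.062

P(θ) = 1 / (1 + exp(−a(θ − b)))
P_1 = 1/(1+e^{2.0502}) = 0.1140
P_2 = 1/(1+e^{0.6250}) = 0.3486
P_3 = 1/(1+e^{1.3760}) = 0.2017
L = (1−P_1) × P_2 × P_3 = 0.8860 × 0.3486 × 0.2017 = 0.06229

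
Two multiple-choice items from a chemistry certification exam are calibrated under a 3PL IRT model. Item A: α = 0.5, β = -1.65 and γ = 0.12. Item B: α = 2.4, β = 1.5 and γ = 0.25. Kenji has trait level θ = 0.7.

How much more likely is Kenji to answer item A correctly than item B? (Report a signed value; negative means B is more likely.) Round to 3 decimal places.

P(θ) = γ + (1 − γ) · 1 / (1 + exp(−α(θ − β)))
P_A = 0.7924
P_B = 0.3459
P_A − P_B = 0.4465

0.446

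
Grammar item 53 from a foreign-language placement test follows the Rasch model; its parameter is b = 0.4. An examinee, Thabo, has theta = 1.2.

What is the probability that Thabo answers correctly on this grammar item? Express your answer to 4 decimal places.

P(theta) = 1 / (1 + exp(−(theta − b)))
Exponent: (1.2 − 0.4) = 0.8000
1/(1 + e^{-0.8000}) = 0.6900
P = 0.6900

0.6900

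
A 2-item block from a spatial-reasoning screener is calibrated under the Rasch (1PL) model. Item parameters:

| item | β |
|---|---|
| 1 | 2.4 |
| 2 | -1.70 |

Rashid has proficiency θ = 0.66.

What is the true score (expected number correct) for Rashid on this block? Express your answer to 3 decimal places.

1.063

P(θ) = 1 / (1 + exp(−(θ − β)))
P_1 = 1/(1+e^{1.7400}) = 0.1493
P_2 = 1/(1+e^{-2.3600}) = 0.9137
E[score] = 0.1493 + 0.9137 = 1.0630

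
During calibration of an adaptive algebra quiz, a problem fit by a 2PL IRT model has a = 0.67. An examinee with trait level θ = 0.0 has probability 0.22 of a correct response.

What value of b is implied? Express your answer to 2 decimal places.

1.89

P(θ) = 1 / (1 + exp(−a(θ − b)))
logit(0.22) = ln(0.22/0.78) = -1.2657
b = θ − logit/(a) = 0.0 − (-1.2657)/0.6700 = 1.8891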